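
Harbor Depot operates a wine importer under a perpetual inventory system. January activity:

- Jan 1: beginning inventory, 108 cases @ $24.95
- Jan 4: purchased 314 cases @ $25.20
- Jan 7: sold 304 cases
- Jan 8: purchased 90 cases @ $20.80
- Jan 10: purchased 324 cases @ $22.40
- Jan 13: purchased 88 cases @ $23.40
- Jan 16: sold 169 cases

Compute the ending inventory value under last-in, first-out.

Jan 7, 304 sold [LIFO — newest first]: 304 @ $25.20 = $7,660.80
Jan 16, 169 sold [LIFO — newest first]: 88 @ $23.40 + 81 @ $22.40 = $3,873.60
Total COGS = $7,660.80 + $3,873.60 = $11,534.40
Ending inventory: 108 @ $24.95 + 10 @ $25.20 + 90 @ $20.80 + 243 @ $22.40 = $10,261.80

Ending inventory = $10,261.80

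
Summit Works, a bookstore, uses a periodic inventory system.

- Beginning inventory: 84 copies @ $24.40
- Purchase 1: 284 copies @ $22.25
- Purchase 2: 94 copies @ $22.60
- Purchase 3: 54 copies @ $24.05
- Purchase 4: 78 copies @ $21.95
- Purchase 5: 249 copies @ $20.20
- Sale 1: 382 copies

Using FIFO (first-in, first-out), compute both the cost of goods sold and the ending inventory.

Sale 1 (382) [FIFO — oldest first]: 84 @ $24.40 + 284 @ $22.25 + 14 @ $22.60 = $8,685.00
Ending inventory: 80 @ $22.60 + 54 @ $24.05 + 78 @ $21.95 + 249 @ $20.20 = $9,848.60

COGS = $8,685.00; ending inventory = $9,848.60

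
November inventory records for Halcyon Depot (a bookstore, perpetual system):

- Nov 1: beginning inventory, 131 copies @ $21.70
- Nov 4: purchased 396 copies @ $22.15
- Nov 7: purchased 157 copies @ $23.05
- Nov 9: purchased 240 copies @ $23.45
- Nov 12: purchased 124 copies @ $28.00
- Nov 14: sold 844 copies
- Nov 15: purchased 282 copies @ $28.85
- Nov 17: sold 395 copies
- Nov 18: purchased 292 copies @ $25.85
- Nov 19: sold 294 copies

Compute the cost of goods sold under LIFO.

COGS = $38,085.55

Nov 14, 844 sold [LIFO — newest first]: 124 @ $28.00 + 240 @ $23.45 + 157 @ $23.05 + 323 @ $22.15 = $19,873.30
Nov 17, 395 sold [LIFO — newest first]: 282 @ $28.85 + 73 @ $22.15 + 40 @ $21.70 = $10,620.65
Nov 19, 294 sold [LIFO — newest first]: 292 @ $25.85 + 2 @ $21.70 = $7,591.60
Total COGS = $19,873.30 + $10,620.65 + $7,591.60 = $38,085.55
Ending inventory: 89 @ $21.70 = $1,931.30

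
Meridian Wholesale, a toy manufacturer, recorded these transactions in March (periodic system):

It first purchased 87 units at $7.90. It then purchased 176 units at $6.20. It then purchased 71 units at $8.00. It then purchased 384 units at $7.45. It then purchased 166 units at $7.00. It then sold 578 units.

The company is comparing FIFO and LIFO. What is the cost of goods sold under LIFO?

FIFO COGS: 87 @ $7.90 + 176 @ $6.20 + 71 @ $8.00 + 244 @ $7.45 = $4,164.30
LIFO COGS: 166 @ $7.00 + 384 @ $7.45 + 28 @ $8.00 = $4,246.80

COGS = $4,246.80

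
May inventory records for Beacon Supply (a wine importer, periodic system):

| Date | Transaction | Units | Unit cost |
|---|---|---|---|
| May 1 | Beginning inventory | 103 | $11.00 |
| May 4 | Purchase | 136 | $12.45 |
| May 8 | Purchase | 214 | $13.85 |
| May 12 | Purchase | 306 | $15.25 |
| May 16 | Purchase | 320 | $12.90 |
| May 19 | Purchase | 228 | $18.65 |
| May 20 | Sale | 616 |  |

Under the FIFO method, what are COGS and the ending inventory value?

COGS = $8,275.85; ending inventory = $10,560.95

May 20, 616 sold [FIFO — oldest first]: 103 @ $11.00 + 136 @ $12.45 + 214 @ $13.85 + 163 @ $15.25 = $8,275.85
Ending inventory: 143 @ $15.25 + 320 @ $12.90 + 228 @ $18.65 = $10,560.95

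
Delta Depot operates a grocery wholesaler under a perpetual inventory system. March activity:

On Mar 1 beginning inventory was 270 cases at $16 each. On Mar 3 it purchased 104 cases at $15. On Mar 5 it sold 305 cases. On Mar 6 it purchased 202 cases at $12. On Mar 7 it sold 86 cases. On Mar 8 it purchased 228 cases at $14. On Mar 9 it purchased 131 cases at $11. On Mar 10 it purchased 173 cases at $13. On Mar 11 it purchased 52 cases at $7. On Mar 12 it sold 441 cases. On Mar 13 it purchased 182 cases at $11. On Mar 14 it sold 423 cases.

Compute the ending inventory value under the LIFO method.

Ending inventory = $1,320

Mar 5, 305 sold [LIFO — newest first]: 104 @ $15 + 201 @ $16 = $4,776
Mar 7, 86 sold [LIFO — newest first]: 86 @ $12 = $1,032
Mar 12, 441 sold [LIFO — newest first]: 52 @ $7 + 173 @ $13 + 131 @ $11 + 85 @ $14 = $5,244
Mar 14, 423 sold [LIFO — newest first]: 182 @ $11 + 143 @ $14 + 98 @ $12 = $5,180
Total COGS = $4,776 + $1,032 + $5,244 + $5,180 = $16,232
Ending inventory: 69 @ $16 + 18 @ $12 = $1,320
Check: goods available $17,552 = COGS $16,232 + ending $1,320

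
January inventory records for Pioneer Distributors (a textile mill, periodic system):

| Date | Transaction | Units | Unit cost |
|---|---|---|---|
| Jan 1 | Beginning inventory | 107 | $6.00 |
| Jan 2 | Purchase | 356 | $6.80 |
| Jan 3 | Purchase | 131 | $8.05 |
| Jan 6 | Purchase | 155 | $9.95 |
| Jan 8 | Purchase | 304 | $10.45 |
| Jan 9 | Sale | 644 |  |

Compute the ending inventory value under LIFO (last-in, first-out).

Jan 9, 644 sold [LIFO — newest first]: 304 @ $10.45 + 155 @ $9.95 + 131 @ $8.05 + 54 @ $6.80 = $6,140.80
Ending inventory: 107 @ $6.00 + 302 @ $6.80 = $2,695.60

Ending inventory = $2,695.60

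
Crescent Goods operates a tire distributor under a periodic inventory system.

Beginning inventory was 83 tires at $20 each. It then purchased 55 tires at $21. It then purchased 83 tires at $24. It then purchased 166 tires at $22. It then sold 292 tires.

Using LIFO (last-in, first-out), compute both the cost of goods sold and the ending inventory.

COGS = $6,547; ending inventory = $1,912

Sale 1 (292) [LIFO — newest first]: 166 @ $22 + 83 @ $24 + 43 @ $21 = $6,547
Ending inventory: 83 @ $20 + 12 @ $21 = $1,912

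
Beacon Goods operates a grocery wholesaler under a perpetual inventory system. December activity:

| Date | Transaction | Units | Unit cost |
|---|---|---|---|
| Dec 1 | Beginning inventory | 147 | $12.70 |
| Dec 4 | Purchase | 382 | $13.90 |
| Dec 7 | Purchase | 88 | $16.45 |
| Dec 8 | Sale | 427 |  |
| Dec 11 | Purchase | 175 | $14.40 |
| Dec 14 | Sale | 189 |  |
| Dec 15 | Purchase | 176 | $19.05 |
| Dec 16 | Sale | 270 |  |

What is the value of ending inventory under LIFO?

Dec 8, 427 sold [LIFO — newest first]: 88 @ $16.45 + 339 @ $13.90 = $6,159.70
Dec 14, 189 sold [LIFO — newest first]: 175 @ $14.40 + 14 @ $13.90 = $2,714.60
Dec 16, 270 sold [LIFO — newest first]: 176 @ $19.05 + 29 @ $13.90 + 65 @ $12.70 = $4,581.40
Total COGS = $6,159.70 + $2,714.60 + $4,581.40 = $13,455.70
Ending inventory: 82 @ $12.70 = $1,041.40

Ending inventory = $1,041.40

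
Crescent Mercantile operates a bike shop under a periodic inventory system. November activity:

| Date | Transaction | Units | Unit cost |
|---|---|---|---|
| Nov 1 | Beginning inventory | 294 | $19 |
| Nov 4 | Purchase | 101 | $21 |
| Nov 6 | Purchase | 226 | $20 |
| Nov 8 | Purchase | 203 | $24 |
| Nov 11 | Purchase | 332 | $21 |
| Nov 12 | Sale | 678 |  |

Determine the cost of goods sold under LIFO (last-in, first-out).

Nov 12, 678 sold [LIFO — newest first]: 332 @ $21 + 203 @ $24 + 143 @ $20 = $14,704
Ending inventory: 294 @ $19 + 101 @ $21 + 83 @ $20 = $9,367

COGS = $14,704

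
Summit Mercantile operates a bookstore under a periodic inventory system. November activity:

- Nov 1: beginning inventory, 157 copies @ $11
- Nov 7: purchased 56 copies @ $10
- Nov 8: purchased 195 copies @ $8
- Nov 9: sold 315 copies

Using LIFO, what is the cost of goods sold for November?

Nov 9, 315 sold [LIFO — newest first]: 195 @ $8 + 56 @ $10 + 64 @ $11 = $2,824
Ending inventory: 93 @ $11 = $1,023

COGS = $2,824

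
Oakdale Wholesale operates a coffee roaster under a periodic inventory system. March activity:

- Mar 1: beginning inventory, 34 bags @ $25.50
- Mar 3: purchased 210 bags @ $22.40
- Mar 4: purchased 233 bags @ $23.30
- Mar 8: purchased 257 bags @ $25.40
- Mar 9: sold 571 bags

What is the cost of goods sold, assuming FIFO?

COGS = $13,387.50

Mar 9, 571 sold [FIFO — oldest first]: 34 @ $25.50 + 210 @ $22.40 + 233 @ $23.30 + 94 @ $25.40 = $13,387.50
Ending inventory: 163 @ $25.40 = $4,140.20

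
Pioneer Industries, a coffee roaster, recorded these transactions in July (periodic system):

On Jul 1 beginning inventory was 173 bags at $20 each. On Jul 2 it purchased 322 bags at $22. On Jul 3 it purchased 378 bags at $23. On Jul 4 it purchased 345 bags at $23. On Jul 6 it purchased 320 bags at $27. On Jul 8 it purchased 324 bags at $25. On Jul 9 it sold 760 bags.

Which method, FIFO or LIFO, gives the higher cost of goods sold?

LIFO

FIFO COGS: 173 @ $20 + 322 @ $22 + 265 @ $23 = $16,639
LIFO COGS: 324 @ $25 + 320 @ $27 + 116 @ $23 = $19,408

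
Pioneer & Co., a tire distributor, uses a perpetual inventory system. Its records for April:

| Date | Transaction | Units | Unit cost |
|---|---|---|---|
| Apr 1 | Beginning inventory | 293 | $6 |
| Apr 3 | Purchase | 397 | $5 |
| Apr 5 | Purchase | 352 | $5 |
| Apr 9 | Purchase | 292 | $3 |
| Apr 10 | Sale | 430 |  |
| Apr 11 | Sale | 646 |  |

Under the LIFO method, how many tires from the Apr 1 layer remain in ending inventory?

Apr 10, 430 sold [LIFO — newest first]: 292 @ $3 + 138 @ $5 = $1,566
Apr 11, 646 sold [LIFO — newest first]: 214 @ $5 + 397 @ $5 + 35 @ $6 = $3,265
Total COGS = $1,566 + $3,265 = $4,831
Ending inventory: 258 @ $6 = $1,548

258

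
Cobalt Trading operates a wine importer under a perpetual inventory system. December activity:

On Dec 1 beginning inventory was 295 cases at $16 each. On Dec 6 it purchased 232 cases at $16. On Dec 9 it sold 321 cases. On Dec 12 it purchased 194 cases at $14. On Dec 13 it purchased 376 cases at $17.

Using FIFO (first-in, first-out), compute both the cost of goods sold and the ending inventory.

Dec 9, 321 sold [FIFO — oldest first]: 295 @ $16 + 26 @ $16 = $5,136
Ending inventory: 206 @ $16 + 194 @ $14 + 376 @ $17 = $12,404

COGS = $5,136; ending inventory = $12,404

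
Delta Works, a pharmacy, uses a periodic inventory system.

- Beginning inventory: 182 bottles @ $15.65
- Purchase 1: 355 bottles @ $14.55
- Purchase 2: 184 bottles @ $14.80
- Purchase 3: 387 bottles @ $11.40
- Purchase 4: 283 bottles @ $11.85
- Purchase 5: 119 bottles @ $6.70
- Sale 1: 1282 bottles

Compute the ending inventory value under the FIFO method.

Ending inventory = $2,088.95

Sale 1 (1282) [FIFO — oldest first]: 182 @ $15.65 + 355 @ $14.55 + 184 @ $14.80 + 387 @ $11.40 + 174 @ $11.85 = $17,210.45
Ending inventory: 109 @ $11.85 + 119 @ $6.70 = $2,088.95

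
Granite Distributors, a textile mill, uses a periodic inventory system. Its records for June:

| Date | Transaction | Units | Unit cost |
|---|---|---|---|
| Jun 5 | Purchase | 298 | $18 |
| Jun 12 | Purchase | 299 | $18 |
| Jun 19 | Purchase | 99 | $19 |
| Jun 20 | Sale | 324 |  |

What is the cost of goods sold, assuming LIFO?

Jun 20, 324 sold [LIFO — newest first]: 99 @ $19 + 225 @ $18 = $5,931
Ending inventory: 298 @ $18 + 74 @ $18 = $6,696

COGS = $5,931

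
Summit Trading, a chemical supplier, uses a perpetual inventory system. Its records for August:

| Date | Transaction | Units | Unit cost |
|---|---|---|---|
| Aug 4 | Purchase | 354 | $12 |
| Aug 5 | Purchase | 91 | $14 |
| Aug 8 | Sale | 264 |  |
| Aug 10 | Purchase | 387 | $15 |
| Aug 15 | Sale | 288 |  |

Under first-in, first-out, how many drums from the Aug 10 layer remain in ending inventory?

280

Aug 8, 264 sold [FIFO — oldest first]: 264 @ $12 = $3,168
Aug 15, 288 sold [FIFO — oldest first]: 90 @ $12 + 91 @ $14 + 107 @ $15 = $3,959
Total COGS = $3,168 + $3,959 = $7,127
Ending inventory: 280 @ $15 = $4,200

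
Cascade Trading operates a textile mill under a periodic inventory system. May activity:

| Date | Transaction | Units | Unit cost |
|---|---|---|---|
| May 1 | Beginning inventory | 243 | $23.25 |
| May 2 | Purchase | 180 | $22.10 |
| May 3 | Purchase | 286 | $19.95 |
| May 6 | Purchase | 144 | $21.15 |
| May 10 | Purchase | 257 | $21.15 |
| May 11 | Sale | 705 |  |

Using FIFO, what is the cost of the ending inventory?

Ending inventory = $8,560.95

May 11, 705 sold [FIFO — oldest first]: 243 @ $23.25 + 180 @ $22.10 + 282 @ $19.95 = $15,253.65
Ending inventory: 4 @ $19.95 + 144 @ $21.15 + 257 @ $21.15 = $8,560.95
Check: goods available $23,814.60 = COGS $15,253.65 + ending $8,560.95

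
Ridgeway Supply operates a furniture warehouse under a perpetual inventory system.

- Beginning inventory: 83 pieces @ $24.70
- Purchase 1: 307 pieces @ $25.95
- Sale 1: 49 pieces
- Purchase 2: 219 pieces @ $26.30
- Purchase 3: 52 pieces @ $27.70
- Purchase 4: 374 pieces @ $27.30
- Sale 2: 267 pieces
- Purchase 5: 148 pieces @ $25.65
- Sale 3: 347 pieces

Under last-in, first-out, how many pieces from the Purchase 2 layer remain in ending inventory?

179

Sale 1 (49) [LIFO — newest first]: 49 @ $25.95 = $1,271.55
Sale 2 (267) [LIFO — newest first]: 267 @ $27.30 = $7,289.10
Sale 3 (347) [LIFO — newest first]: 148 @ $25.65 + 107 @ $27.30 + 52 @ $27.70 + 40 @ $26.30 = $9,209.70
Total COGS = $1,271.55 + $7,289.10 + $9,209.70 = $17,770.35
Ending inventory: 83 @ $24.70 + 258 @ $25.95 + 179 @ $26.30 = $13,452.90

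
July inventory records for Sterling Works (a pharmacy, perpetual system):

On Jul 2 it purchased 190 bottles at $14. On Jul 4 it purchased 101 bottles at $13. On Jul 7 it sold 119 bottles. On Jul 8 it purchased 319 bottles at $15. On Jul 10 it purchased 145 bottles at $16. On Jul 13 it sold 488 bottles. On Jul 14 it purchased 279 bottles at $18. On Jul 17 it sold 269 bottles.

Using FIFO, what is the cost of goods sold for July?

COGS = $13,256

Jul 7, 119 sold [FIFO — oldest first]: 119 @ $14 = $1,666
Jul 13, 488 sold [FIFO — oldest first]: 71 @ $14 + 101 @ $13 + 316 @ $15 = $7,047
Jul 17, 269 sold [FIFO — oldest first]: 3 @ $15 + 145 @ $16 + 121 @ $18 = $4,543
Total COGS = $1,666 + $7,047 + $4,543 = $13,256
Ending inventory: 158 @ $18 = $2,844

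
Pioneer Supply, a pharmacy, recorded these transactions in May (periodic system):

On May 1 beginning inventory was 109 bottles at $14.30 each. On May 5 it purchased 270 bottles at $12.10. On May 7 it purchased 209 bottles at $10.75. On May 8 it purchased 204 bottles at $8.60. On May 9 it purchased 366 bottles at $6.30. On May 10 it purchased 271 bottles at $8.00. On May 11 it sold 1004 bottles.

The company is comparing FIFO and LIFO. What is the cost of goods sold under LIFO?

COGS = $7,980.45

FIFO COGS: 109 @ $14.30 + 270 @ $12.10 + 209 @ $10.75 + 204 @ $8.60 + 212 @ $6.30 = $10,162.45
LIFO COGS: 271 @ $8.00 + 366 @ $6.30 + 204 @ $8.60 + 163 @ $10.75 = $7,980.45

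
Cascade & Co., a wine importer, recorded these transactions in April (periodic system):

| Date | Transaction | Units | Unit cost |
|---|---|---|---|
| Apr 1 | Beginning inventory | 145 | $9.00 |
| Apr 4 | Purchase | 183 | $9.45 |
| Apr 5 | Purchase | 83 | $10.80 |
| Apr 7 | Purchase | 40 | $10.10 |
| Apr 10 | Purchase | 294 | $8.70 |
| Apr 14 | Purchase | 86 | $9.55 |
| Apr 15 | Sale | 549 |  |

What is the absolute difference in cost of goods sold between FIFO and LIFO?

FIFO COGS: 145 @ $9.00 + 183 @ $9.45 + 83 @ $10.80 + 40 @ $10.10 + 98 @ $8.70 = $5,187.35
LIFO COGS: 86 @ $9.55 + 294 @ $8.70 + 40 @ $10.10 + 83 @ $10.80 + 46 @ $9.45 = $5,114.20
Difference = |$5,187.35 − $5,114.20| = $73.15

$73.15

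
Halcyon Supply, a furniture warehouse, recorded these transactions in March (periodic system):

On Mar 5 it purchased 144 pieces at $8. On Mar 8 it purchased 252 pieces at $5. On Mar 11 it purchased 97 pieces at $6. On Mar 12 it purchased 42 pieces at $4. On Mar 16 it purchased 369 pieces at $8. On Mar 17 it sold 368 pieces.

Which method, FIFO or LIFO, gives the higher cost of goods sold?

FIFO COGS: 144 @ $8 + 224 @ $5 = $2,272
LIFO COGS: 368 @ $8 = $2,944

LIFO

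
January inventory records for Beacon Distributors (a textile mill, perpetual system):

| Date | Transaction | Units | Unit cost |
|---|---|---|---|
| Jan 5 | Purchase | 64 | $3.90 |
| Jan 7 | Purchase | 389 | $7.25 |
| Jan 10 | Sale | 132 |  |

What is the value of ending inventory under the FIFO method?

Jan 10, 132 sold [FIFO — oldest first]: 64 @ $3.90 + 68 @ $7.25 = $742.60
Ending inventory: 321 @ $7.25 = $2,327.25

Ending inventory = $2,327.25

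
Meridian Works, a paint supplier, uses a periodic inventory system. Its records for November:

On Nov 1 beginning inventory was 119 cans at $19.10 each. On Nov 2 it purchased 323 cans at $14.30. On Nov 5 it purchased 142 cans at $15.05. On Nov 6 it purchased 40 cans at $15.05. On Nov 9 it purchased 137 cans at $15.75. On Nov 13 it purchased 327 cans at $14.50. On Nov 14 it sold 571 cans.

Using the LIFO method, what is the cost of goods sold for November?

Nov 14, 571 sold [LIFO — newest first]: 327 @ $14.50 + 137 @ $15.75 + 40 @ $15.05 + 67 @ $15.05 = $8,509.60
Ending inventory: 119 @ $19.10 + 323 @ $14.30 + 75 @ $15.05 = $8,020.55

COGS = $8,509.60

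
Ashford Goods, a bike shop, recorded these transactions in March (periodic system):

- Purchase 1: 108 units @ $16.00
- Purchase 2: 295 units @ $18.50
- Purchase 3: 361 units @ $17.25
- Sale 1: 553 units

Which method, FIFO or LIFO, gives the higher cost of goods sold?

FIFO COGS: 108 @ $16.00 + 295 @ $18.50 + 150 @ $17.25 = $9,773.00
LIFO COGS: 361 @ $17.25 + 192 @ $18.50 = $9,779.25

LIFO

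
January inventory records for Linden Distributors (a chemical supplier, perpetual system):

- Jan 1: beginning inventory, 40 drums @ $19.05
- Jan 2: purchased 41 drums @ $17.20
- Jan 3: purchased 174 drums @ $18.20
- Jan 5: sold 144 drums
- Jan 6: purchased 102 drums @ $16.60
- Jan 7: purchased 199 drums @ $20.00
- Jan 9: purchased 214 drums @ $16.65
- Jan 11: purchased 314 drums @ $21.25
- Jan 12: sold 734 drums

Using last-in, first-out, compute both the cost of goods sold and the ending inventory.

Jan 5, 144 sold [LIFO — newest first]: 144 @ $18.20 = $2,620.80
Jan 12, 734 sold [LIFO — newest first]: 314 @ $21.25 + 214 @ $16.65 + 199 @ $20.00 + 7 @ $16.60 = $14,331.80
Total COGS = $2,620.80 + $14,331.80 = $16,952.60
Ending inventory: 40 @ $19.05 + 41 @ $17.20 + 30 @ $18.20 + 95 @ $16.60 = $3,590.20

COGS = $16,952.60; ending inventory = $3,590.20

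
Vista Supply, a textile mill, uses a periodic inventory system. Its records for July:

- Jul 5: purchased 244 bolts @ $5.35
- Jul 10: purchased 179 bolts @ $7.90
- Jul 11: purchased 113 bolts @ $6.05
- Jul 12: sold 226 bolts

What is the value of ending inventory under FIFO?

Jul 12, 226 sold [FIFO — oldest first]: 226 @ $5.35 = $1,209.10
Ending inventory: 18 @ $5.35 + 179 @ $7.90 + 113 @ $6.05 = $2,194.05
Check: goods available $3,403.15 = COGS $1,209.10 + ending $2,194.05

Ending inventory = $2,194.05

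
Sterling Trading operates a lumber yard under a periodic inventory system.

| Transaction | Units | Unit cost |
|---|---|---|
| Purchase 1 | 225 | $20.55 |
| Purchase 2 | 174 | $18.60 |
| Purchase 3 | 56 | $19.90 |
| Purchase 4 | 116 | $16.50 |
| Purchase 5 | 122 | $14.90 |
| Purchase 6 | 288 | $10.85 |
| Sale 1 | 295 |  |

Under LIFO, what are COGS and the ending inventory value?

COGS = $3,229.10; ending inventory = $12,602.05

Sale 1 (295) [LIFO — newest first]: 288 @ $10.85 + 7 @ $14.90 = $3,229.10
Ending inventory: 225 @ $20.55 + 174 @ $18.60 + 56 @ $19.90 + 116 @ $16.50 + 115 @ $14.90 = $12,602.05
Check: goods available $15,831.15 = COGS $3,229.10 + ending $12,602.05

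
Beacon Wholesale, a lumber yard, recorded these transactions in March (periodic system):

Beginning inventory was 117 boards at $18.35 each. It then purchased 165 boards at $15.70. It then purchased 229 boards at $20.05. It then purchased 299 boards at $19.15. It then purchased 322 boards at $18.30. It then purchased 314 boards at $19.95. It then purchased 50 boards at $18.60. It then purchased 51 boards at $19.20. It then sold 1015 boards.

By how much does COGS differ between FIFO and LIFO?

$583.55

FIFO COGS: 117 @ $18.35 + 165 @ $15.70 + 229 @ $20.05 + 299 @ $19.15 + 205 @ $18.30 = $18,806.25
LIFO COGS: 51 @ $19.20 + 50 @ $18.60 + 314 @ $19.95 + 322 @ $18.30 + 278 @ $19.15 = $19,389.80
Difference = |$18,806.25 − $19,389.80| = $583.55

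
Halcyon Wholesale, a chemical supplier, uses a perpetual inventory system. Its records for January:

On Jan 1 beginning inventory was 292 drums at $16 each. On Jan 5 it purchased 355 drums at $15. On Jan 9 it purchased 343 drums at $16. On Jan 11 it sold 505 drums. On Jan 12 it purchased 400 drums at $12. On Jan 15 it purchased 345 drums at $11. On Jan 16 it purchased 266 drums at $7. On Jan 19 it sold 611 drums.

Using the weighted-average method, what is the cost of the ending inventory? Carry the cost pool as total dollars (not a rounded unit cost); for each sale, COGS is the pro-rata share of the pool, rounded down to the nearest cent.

After Jan 1: 292 on hand, pool $4,672.00 (≈ $16.0000 each)
After Jan 5: 647 on hand, pool $9,997.00 (≈ $15.4513 each)
After Jan 9: 990 on hand, pool $15,485.00 (≈ $15.6414 each)
Jan 11, sell 505: 505/990 × $15,485.00 → $7,898.91
After Jan 12: 885 on hand, pool $12,386.09 (≈ $13.9956 each)
After Jan 15: 1230 on hand, pool $16,181.09 (≈ $13.1554 each)
After Jan 16: 1496 on hand, pool $18,043.09 (≈ $12.0609 each)
Jan 19, sell 611: 611/1496 × $18,043.09 → $7,369.20
Total COGS = $7,898.91 + $7,369.20 = $15,268.11
Ending inventory (cost pool remaining) = $10,673.89

Ending inventory = $10,673.89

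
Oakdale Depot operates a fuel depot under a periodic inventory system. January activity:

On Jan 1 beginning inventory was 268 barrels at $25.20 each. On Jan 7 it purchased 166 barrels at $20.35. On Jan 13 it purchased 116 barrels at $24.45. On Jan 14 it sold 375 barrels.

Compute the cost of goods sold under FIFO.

Jan 14, 375 sold [FIFO — oldest first]: 268 @ $25.20 + 107 @ $20.35 = $8,931.05
Ending inventory: 59 @ $20.35 + 116 @ $24.45 = $4,036.85

COGS = $8,931.05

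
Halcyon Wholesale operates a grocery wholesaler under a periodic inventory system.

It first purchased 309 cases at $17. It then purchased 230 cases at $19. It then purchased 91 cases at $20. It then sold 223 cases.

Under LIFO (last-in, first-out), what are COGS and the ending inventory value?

Sale 1 (223) [LIFO — newest first]: 91 @ $20 + 132 @ $19 = $4,328
Ending inventory: 309 @ $17 + 98 @ $19 = $7,115
Check: goods available $11,443 = COGS $4,328 + ending $7,115

COGS = $4,328; ending inventory = $7,115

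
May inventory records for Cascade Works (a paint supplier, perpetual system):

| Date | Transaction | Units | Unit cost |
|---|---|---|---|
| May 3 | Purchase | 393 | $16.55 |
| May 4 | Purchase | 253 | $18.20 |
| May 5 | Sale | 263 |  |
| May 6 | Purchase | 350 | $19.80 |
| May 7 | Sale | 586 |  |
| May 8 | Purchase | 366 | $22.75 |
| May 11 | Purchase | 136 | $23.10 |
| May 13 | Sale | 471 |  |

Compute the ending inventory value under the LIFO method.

Ending inventory = $3,138.10

May 5, 263 sold [LIFO — newest first]: 253 @ $18.20 + 10 @ $16.55 = $4,770.10
May 7, 586 sold [LIFO — newest first]: 350 @ $19.80 + 236 @ $16.55 = $10,835.80
May 13, 471 sold [LIFO — newest first]: 136 @ $23.10 + 335 @ $22.75 = $10,762.85
Total COGS = $4,770.10 + $10,835.80 + $10,762.85 = $26,368.75
Ending inventory: 147 @ $16.55 + 31 @ $22.75 = $3,138.10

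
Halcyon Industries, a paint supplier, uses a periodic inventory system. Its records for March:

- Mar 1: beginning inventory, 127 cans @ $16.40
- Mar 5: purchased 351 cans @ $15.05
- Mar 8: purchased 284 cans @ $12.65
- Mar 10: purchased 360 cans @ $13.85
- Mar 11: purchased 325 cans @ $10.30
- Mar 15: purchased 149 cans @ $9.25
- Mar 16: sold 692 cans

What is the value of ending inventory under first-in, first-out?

Mar 16, 692 sold [FIFO — oldest first]: 127 @ $16.40 + 351 @ $15.05 + 214 @ $12.65 = $10,072.45
Ending inventory: 70 @ $12.65 + 360 @ $13.85 + 325 @ $10.30 + 149 @ $9.25 = $10,597.25

Ending inventory = $10,597.25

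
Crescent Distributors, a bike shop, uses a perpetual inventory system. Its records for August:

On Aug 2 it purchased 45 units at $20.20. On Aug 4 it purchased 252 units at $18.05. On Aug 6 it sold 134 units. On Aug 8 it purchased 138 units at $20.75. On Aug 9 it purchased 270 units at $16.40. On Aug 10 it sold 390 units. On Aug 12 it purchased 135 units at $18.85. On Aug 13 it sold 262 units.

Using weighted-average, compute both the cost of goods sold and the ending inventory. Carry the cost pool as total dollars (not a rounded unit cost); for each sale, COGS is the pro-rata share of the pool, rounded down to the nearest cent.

After Aug 2: 45 on hand, pool $909.00 (≈ $20.2000 each)
After Aug 4: 297 on hand, pool $5,457.60 (≈ $18.3758 each)
Aug 6, sell 134: 134/297 × $5,457.60 → $2,462.35
After Aug 8: 301 on hand, pool $5,858.75 (≈ $19.4643 each)
After Aug 9: 571 on hand, pool $10,286.75 (≈ $18.0153 each)
Aug 10, sell 390: 390/571 × $10,286.75 → $7,025.97
After Aug 12: 316 on hand, pool $5,805.53 (≈ $18.3719 each)
Aug 13, sell 262: 262/316 × $5,805.53 → $4,813.44
Total COGS = $2,462.35 + $7,025.97 + $4,813.44 = $14,301.76
Ending inventory (cost pool remaining) = $992.09
Check: goods available $15,293.85 = COGS $14,301.76 + ending $992.09

COGS = $14,301.76; ending inventory = $992.09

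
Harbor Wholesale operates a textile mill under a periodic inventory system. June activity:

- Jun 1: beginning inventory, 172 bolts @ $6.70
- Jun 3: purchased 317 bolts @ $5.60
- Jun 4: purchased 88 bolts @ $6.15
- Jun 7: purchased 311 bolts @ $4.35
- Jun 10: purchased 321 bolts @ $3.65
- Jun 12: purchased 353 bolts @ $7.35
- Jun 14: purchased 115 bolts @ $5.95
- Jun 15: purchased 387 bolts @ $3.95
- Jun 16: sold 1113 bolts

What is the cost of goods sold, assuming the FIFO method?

COGS = $5,642.90

Jun 16, 1113 sold [FIFO — oldest first]: 172 @ $6.70 + 317 @ $5.60 + 88 @ $6.15 + 311 @ $4.35 + 225 @ $3.65 = $5,642.90
Ending inventory: 96 @ $3.65 + 353 @ $7.35 + 115 @ $5.95 + 387 @ $3.95 = $5,157.85
Check: goods available $10,800.75 = COGS $5,642.90 + ending $5,157.85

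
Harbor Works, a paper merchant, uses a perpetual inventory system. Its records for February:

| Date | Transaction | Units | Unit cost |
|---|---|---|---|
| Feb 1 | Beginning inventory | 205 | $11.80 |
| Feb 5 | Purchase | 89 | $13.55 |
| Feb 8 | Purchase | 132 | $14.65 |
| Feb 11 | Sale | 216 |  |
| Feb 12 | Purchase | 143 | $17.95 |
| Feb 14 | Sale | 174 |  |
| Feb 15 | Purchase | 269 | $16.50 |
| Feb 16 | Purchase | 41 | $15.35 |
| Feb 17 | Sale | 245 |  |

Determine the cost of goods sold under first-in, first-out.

Feb 11, 216 sold [FIFO — oldest first]: 205 @ $11.80 + 11 @ $13.55 = $2,568.05
Feb 14, 174 sold [FIFO — oldest first]: 78 @ $13.55 + 96 @ $14.65 = $2,463.30
Feb 17, 245 sold [FIFO — oldest first]: 36 @ $14.65 + 143 @ $17.95 + 66 @ $16.50 = $4,183.25
Total COGS = $2,568.05 + $2,463.30 + $4,183.25 = $9,214.60
Ending inventory: 203 @ $16.50 + 41 @ $15.35 = $3,978.85

COGS = $9,214.60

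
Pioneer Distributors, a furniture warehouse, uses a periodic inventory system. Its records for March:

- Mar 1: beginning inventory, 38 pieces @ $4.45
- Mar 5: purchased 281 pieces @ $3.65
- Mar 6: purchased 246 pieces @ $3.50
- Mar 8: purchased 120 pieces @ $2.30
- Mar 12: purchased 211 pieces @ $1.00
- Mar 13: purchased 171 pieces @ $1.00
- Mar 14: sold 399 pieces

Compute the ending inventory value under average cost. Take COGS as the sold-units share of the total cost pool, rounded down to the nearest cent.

Mar 14, sell 399: 399/1067 × $2,713.75 → $1,014.79
Ending inventory (cost pool remaining) = $1,698.96
Check: goods available $2,713.75 = COGS $1,014.79 + ending $1,698.96

Ending inventory = $1,698.96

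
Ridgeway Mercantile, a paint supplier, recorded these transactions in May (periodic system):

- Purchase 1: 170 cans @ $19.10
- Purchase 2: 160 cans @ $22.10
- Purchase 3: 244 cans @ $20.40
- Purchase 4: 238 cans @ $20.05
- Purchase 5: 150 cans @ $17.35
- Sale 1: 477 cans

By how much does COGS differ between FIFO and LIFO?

FIFO COGS: 170 @ $19.10 + 160 @ $22.10 + 147 @ $20.40 = $9,781.80
LIFO COGS: 150 @ $17.35 + 238 @ $20.05 + 89 @ $20.40 = $9,190.00
Difference = |$9,781.80 − $9,190.00| = $591.80

$591.80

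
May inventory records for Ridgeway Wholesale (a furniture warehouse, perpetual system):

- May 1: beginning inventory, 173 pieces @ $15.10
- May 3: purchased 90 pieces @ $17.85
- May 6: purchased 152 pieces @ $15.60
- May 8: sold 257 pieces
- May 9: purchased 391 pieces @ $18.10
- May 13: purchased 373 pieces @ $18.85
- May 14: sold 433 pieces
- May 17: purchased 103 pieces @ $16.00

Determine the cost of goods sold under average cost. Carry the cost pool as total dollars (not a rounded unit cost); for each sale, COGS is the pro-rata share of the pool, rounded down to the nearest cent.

COGS = $11,884.94

After May 1: 173 on hand, pool $2,612.30 (≈ $15.1000 each)
After May 3: 263 on hand, pool $4,218.80 (≈ $16.0411 each)
After May 6: 415 on hand, pool $6,590.00 (≈ $15.8795 each)
May 8, sell 257: 257/415 × $6,590.00 → $4,081.03
After May 9: 549 on hand, pool $9,586.07 (≈ $17.4610 each)
After May 13: 922 on hand, pool $16,617.12 (≈ $18.0229 each)
May 14, sell 433: 433/922 × $16,617.12 → $7,803.91
After May 17: 592 on hand, pool $10,461.21 (≈ $17.6710 each)
Total COGS = $4,081.03 + $7,803.91 = $11,884.94
Ending inventory (cost pool remaining) = $10,461.21
Check: goods available $22,346.15 = COGS $11,884.94 + ending $10,461.21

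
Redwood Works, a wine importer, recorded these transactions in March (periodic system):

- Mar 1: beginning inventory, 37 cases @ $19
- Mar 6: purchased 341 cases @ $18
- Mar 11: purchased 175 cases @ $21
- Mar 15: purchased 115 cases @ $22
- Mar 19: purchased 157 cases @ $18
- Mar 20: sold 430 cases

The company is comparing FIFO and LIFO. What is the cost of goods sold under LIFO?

COGS = $8,674

FIFO COGS: 37 @ $19 + 341 @ $18 + 52 @ $21 = $7,933
LIFO COGS: 157 @ $18 + 115 @ $22 + 158 @ $21 = $8,674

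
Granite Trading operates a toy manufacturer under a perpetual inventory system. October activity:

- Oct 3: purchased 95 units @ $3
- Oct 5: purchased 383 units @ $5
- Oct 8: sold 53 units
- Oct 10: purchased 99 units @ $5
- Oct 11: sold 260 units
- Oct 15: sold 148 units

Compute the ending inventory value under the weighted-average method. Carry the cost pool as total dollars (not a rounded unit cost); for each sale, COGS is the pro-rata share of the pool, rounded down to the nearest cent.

Ending inventory = $542.61

After Oct 3: 95 on hand, pool $285.00 (≈ $3.0000 each)
After Oct 5: 478 on hand, pool $2,200.00 (≈ $4.6025 each)
Oct 8, sell 53: 53/478 × $2,200.00 → $243.93
After Oct 10: 524 on hand, pool $2,451.07 (≈ $4.6776 each)
Oct 11, sell 260: 260/524 × $2,451.07 → $1,216.17
Oct 15, sell 148: 148/264 × $1,234.90 → $692.29
Total COGS = $243.93 + $1,216.17 + $692.29 = $2,152.39
Ending inventory (cost pool remaining) = $542.61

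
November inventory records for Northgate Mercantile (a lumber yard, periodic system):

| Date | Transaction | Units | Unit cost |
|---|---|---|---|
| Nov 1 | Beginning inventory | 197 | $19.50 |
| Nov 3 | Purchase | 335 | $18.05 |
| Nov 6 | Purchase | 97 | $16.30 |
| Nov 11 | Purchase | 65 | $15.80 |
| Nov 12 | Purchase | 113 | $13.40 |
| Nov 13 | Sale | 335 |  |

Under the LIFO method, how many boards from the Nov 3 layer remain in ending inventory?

275

Nov 13, 335 sold [LIFO — newest first]: 113 @ $13.40 + 65 @ $15.80 + 97 @ $16.30 + 60 @ $18.05 = $5,205.30
Ending inventory: 197 @ $19.50 + 275 @ $18.05 = $8,805.25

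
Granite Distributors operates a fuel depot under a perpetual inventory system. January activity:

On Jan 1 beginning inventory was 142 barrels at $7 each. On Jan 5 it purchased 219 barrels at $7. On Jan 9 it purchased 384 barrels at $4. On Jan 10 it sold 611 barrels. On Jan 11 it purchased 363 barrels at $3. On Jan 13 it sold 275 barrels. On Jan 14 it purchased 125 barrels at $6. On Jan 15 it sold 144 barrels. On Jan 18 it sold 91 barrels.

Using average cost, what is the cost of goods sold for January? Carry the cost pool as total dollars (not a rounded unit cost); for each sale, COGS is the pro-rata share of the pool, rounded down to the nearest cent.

After Jan 1: 142 on hand, pool $994.00 (≈ $7.0000 each)
After Jan 5: 361 on hand, pool $2,527.00 (≈ $7.0000 each)
After Jan 9: 745 on hand, pool $4,063.00 (≈ $5.4537 each)
Jan 10, sell 611: 611/745 × $4,063.00 → $3,332.20
After Jan 11: 497 on hand, pool $1,819.80 (≈ $3.6616 each)
Jan 13, sell 275: 275/497 × $1,819.80 → $1,006.93
After Jan 14: 347 on hand, pool $1,562.87 (≈ $4.5039 each)
Jan 15, sell 144: 144/347 × $1,562.87 → $648.56
Jan 18, sell 91: 91/203 × $914.31 → $409.86
Total COGS = $3,332.20 + $1,006.93 + $648.56 + $409.86 = $5,397.55
Ending inventory (cost pool remaining) = $504.45

COGS = $5,397.55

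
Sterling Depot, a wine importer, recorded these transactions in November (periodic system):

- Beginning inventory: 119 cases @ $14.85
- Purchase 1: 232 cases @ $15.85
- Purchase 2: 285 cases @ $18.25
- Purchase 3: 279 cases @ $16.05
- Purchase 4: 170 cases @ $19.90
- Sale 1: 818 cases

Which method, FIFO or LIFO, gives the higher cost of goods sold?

LIFO

FIFO COGS: 119 @ $14.85 + 232 @ $15.85 + 285 @ $18.25 + 182 @ $16.05 = $13,566.70
LIFO COGS: 170 @ $19.90 + 279 @ $16.05 + 285 @ $18.25 + 84 @ $15.85 = $14,393.60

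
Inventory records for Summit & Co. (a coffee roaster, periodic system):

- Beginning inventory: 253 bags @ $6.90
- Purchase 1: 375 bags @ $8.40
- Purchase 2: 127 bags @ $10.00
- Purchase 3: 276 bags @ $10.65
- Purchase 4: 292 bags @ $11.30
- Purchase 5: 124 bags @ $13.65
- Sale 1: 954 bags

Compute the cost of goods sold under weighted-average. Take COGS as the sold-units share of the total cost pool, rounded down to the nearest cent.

Sale 1, sell 954: 954/1447 × $14,097.30 → $9,294.28
Ending inventory (cost pool remaining) = $4,803.02

COGS = $9,294.28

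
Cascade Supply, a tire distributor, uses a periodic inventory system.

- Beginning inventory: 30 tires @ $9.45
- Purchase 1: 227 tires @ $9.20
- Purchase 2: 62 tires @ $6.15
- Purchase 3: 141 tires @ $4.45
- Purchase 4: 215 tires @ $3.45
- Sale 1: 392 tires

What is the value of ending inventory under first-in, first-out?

Ending inventory = $1,044.35

Sale 1 (392) [FIFO — oldest first]: 30 @ $9.45 + 227 @ $9.20 + 62 @ $6.15 + 73 @ $4.45 = $3,078.05
Ending inventory: 68 @ $4.45 + 215 @ $3.45 = $1,044.35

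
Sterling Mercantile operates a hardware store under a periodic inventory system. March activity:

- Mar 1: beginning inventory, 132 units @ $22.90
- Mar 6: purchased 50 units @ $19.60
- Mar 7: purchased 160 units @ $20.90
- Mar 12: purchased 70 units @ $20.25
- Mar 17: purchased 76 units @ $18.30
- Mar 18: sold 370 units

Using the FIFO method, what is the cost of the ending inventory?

Mar 18, 370 sold [FIFO — oldest first]: 132 @ $22.90 + 50 @ $19.60 + 160 @ $20.90 + 28 @ $20.25 = $7,913.80
Ending inventory: 42 @ $20.25 + 76 @ $18.30 = $2,241.30
Check: goods available $10,155.10 = COGS $7,913.80 + ending $2,241.30

Ending inventory = $2,241.30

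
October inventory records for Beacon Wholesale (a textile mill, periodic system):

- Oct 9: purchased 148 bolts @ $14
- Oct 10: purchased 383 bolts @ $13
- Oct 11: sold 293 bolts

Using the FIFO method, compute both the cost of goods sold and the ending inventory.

COGS = $3,957; ending inventory = $3,094

Oct 11, 293 sold [FIFO — oldest first]: 148 @ $14 + 145 @ $13 = $3,957
Ending inventory: 238 @ $13 = $3,094
Check: goods available $7,051 = COGS $3,957 + ending $3,094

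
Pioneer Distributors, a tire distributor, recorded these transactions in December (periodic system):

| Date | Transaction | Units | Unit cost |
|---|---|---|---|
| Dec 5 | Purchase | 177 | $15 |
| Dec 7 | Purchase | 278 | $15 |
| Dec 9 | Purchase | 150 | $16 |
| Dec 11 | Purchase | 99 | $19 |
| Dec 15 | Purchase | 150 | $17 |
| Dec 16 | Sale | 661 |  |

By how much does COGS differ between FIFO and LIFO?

$472

FIFO COGS: 177 @ $15 + 278 @ $15 + 150 @ $16 + 56 @ $19 = $10,289
LIFO COGS: 150 @ $17 + 99 @ $19 + 150 @ $16 + 262 @ $15 = $10,761
Difference = |$10,289 − $10,761| = $472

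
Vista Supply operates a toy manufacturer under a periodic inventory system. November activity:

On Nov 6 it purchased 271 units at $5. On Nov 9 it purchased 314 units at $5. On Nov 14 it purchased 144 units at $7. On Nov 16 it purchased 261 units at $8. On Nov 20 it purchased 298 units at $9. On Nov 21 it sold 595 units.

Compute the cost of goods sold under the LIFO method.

COGS = $5,022

Nov 21, 595 sold [LIFO — newest first]: 298 @ $9 + 261 @ $8 + 36 @ $7 = $5,022
Ending inventory: 271 @ $5 + 314 @ $5 + 108 @ $7 = $3,681
Check: goods available $8,703 = COGS $5,022 + ending $3,681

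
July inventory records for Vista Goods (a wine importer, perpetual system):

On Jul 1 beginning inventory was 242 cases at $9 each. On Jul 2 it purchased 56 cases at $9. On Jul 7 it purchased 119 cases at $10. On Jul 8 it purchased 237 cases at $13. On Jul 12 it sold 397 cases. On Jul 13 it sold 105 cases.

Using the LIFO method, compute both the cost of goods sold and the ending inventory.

Jul 12, 397 sold [LIFO — newest first]: 237 @ $13 + 119 @ $10 + 41 @ $9 = $4,640
Jul 13, 105 sold [LIFO — newest first]: 15 @ $9 + 90 @ $9 = $945
Total COGS = $4,640 + $945 = $5,585
Ending inventory: 152 @ $9 = $1,368
Check: goods available $6,953 = COGS $5,585 + ending $1,368

COGS = $5,585; ending inventory = $1,368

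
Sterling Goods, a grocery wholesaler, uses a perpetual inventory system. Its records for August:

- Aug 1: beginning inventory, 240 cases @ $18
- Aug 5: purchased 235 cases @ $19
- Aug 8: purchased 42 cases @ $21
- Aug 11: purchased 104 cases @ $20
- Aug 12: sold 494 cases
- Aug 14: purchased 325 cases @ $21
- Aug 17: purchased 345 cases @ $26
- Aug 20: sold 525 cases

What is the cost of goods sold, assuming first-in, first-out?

COGS = $20,470

Aug 12, 494 sold [FIFO — oldest first]: 240 @ $18 + 235 @ $19 + 19 @ $21 = $9,184
Aug 20, 525 sold [FIFO — oldest first]: 23 @ $21 + 104 @ $20 + 325 @ $21 + 73 @ $26 = $11,286
Total COGS = $9,184 + $11,286 = $20,470
Ending inventory: 272 @ $26 = $7,072
Check: goods available $27,542 = COGS $20,470 + ending $7,072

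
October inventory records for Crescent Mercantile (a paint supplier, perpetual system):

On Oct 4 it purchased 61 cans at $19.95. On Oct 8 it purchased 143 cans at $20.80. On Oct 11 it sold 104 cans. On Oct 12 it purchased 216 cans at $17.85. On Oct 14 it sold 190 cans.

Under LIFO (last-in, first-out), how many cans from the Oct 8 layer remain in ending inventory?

39

Oct 11, 104 sold [LIFO — newest first]: 104 @ $20.80 = $2,163.20
Oct 14, 190 sold [LIFO — newest first]: 190 @ $17.85 = $3,391.50
Total COGS = $2,163.20 + $3,391.50 = $5,554.70
Ending inventory: 61 @ $19.95 + 39 @ $20.80 + 26 @ $17.85 = $2,492.25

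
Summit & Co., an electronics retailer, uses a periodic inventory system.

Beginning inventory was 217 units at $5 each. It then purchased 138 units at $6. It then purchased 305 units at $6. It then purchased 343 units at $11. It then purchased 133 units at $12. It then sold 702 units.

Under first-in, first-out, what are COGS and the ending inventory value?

Sale 1 (702) [FIFO — oldest first]: 217 @ $5 + 138 @ $6 + 305 @ $6 + 42 @ $11 = $4,205
Ending inventory: 301 @ $11 + 133 @ $12 = $4,907

COGS = $4,205; ending inventory = $4,907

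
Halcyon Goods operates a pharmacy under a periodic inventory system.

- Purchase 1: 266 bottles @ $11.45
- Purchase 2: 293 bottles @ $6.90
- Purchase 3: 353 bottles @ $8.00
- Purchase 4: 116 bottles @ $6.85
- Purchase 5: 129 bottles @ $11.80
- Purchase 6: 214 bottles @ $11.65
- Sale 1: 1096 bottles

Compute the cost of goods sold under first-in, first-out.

COGS = $9,488.40

Sale 1 (1096) [FIFO — oldest first]: 266 @ $11.45 + 293 @ $6.90 + 353 @ $8.00 + 116 @ $6.85 + 68 @ $11.80 = $9,488.40
Ending inventory: 61 @ $11.80 + 214 @ $11.65 = $3,212.90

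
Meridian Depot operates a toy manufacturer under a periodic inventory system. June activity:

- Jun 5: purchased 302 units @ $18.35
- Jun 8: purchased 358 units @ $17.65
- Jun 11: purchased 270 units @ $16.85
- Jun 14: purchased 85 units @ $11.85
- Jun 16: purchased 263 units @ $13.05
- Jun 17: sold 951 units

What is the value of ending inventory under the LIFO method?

Ending inventory = $5,982.95

Jun 17, 951 sold [LIFO — newest first]: 263 @ $13.05 + 85 @ $11.85 + 270 @ $16.85 + 333 @ $17.65 = $14,866.35
Ending inventory: 302 @ $18.35 + 25 @ $17.65 = $5,982.95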